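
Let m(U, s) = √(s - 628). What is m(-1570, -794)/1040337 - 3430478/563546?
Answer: -1715239/281773 + I*√158/346779 ≈ -6.0873 + 3.6247e-5*I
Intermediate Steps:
m(U, s) = √(-628 + s)
m(-1570, -794)/1040337 - 3430478/563546 = √(-628 - 794)/1040337 - 3430478/563546 = √(-1422)*(1/1040337) - 3430478*1/563546 = (3*I*√158)*(1/1040337) - 1715239/281773 = I*√158/346779 - 1715239/281773 = -1715239/281773 + I*√158/346779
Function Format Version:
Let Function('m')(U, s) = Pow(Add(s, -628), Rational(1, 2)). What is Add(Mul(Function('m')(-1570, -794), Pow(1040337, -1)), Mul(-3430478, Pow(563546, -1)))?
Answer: Add(Rational(-1715239, 281773), Mul(Rational(1, 346779), I, Pow(158, Rational(1, 2)))) ≈ Add(-6.0873, Mul(3.6247e-5, I))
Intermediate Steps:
Function('m')(U, s) = Pow(Add(-628, s), Rational(1, 2))
Add(Mul(Function('m')(-1570, -794), Pow(1040337, -1)), Mul(-3430478, Pow(563546, -1))) = Add(Mul(Pow(Add(-628, -794), Rational(1, 2)), Pow(1040337, -1)), Mul(-3430478, Pow(563546, -1))) = Add(Mul(Pow(-1422, Rational(1, 2)), Rational(1, 1040337)), Mul(-3430478, Rational(1, 563546))) = Add(Mul(Mul(3, I, Pow(158, Rational(1, 2))), Rational(1, 1040337)), Rational(-1715239, 281773)) = Add(Mul(Rational(1, 346779), I, Pow(158, Rational(1, 2))), Rational(-1715239, 281773)) = Add(Rational(-1715239, 281773), Mul(Rational(1, 346779), I, Pow(158, Rational(1, 2))))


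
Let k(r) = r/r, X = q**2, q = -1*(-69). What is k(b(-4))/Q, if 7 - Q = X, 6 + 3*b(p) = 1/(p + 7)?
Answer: -1/4754 ≈ -0.00021035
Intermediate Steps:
q = 69
b(p) = -2 + 1/(3*(7 + p)) (b(p) = -2 + 1/(3*(p + 7)) = -2 + 1/(3*(7 + p)))
X = 4761 (X = 69**2 = 4761)
k(r) = 1
Q = -4754 (Q = 7 - 1*4761 = 7 - 4761 = -4754)
k(b(-4))/Q = 1/(-4754) = 1*(-1/4754) = -1/4754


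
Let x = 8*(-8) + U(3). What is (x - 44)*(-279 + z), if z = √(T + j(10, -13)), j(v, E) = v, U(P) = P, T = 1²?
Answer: 29295 - 105*√11 ≈ 28947.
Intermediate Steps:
T = 1
z = √11 (z = √(1 + 10) = √11 ≈ 3.3166)
x = -61 (x = 8*(-8) + 3 = -64 + 3 = -61)
(x - 44)*(-279 + z) = (-61 - 44)*(-279 + √11) = -105*(-279 + √11) = 29295 - 105*√11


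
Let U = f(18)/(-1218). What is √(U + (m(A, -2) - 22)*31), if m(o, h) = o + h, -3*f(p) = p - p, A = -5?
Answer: I*√899 ≈ 29.983*I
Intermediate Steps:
f(p) = 0 (f(p) = -(p - p)/3 = -⅓*0 = 0)
m(o, h) = h + o
U = 0 (U = 0/(-1218) = 0*(-1/1218) = 0)
√(U + (m(A, -2) - 22)*31) = √(0 + ((-2 - 5) - 22)*31) = √(0 + (-7 - 22)*31) = √(0 - 29*31) = √(0 - 899) = √(-899) = I*√899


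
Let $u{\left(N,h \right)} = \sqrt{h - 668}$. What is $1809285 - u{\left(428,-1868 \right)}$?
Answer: $1809285 - 2 i \sqrt{634} \approx 1.8093 \cdot 10^{6} - 50.359 i$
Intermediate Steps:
$u{\left(N,h \right)} = \sqrt{-668 + h}$ ($u{\left(N,h \right)} = \sqrt{h - 668} = \sqrt{-668 + h}$)
$1809285 - u{\left(428,-1868 \right)} = 1809285 - \sqrt{-668 - 1868} = 1809285 - \sqrt{-2536} = 1809285 - 2 i \sqrt{634}$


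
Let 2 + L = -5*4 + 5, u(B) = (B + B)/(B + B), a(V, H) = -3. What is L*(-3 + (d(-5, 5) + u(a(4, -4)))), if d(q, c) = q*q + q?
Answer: -306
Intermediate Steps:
d(q, c) = q + q² (d(q, c) = q² + q = q + q²)
u(B) = 1 (u(B) = (2*B)/((2*B)) = (2*B)*(1/(2*B)) = 1)
L = -17 (L = -2 + (-5*4 + 5) = -2 + (-20 + 5) = -2 - 15 = -17)
L*(-3 + (d(-5, 5) + u(a(4, -4)))) = -17*(-3 + (-5*(1 - 5) + 1)) = -17*(-3 + (-5*(-4) + 1)) = -17*(-3 + (20 + 1)) = -17*(-3 + 21) = -17*18 = -306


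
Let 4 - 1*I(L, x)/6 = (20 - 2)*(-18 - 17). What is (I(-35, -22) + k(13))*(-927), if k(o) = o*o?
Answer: -3682971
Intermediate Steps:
k(o) = o²
I(L, x) = 3804 (I(L, x) = 24 - 6*(20 - 2)*(-18 - 17) = 24 - 108*(-35) = 24 - 6*(-630) = 24 + 3780 = 3804)
(I(-35, -22) + k(13))*(-927) = (3804 + 13²)*(-927) = (3804 + 169)*(-927) = 3973*(-927) = -3682971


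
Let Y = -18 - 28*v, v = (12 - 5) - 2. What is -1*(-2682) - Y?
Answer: 2840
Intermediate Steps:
v = 5 (v = 7 - 2 = 5)
Y = -158 (Y = -18 - 28*5 = -18 - 140 = -158)
-1*(-2682) - Y = -1*(-2682) - 1*(-158) = 2682 + 158 = 2840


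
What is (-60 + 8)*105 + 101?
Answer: -5359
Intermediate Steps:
(-60 + 8)*105 + 101 = -52*105 + 101 = -5460 + 101 = -5359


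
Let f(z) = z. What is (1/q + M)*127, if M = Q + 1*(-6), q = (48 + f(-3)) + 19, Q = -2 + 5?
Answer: -24257/64 ≈ -379.02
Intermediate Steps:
Q = 3
q = 64 (q = (48 - 3) + 19 = 45 + 19 = 64)
M = -3 (M = 3 + 1*(-6) = 3 - 6 = -3)
(1/q + M)*127 = (1/64 - 3)*127 = -191/64*127 = -24257/64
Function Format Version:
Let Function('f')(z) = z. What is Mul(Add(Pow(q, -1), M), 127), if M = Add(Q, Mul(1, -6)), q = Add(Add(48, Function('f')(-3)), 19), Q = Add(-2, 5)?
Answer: Rational(-24257, 64) ≈ -379.02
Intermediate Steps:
Q = 3
q = 64 (q = Add(Add(48, -3), 19) = Add(45, 19) = 64)
M = -3 (M = Add(3, Mul(1, -6)) = Add(3, -6) = -3)
Mul(Add(Pow(q, -1), M), 127) = Mul(Add(Pow(64, -1), -3), 127) = Mul(Add(Rational(1, 64), -3), 127) = Mul(Rational(-191, 64), 127) = Rational(-24257, 64)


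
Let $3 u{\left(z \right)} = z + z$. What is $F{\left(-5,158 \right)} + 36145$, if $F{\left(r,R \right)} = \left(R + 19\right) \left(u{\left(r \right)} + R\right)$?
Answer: $63521$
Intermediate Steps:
$u{\left(z \right)} = \frac{2 z}{3}$ ($u{\left(z \right)} = \frac{z + z}{3} = \frac{2 z}{3}$)
$F{\left(r,R \right)} = \left(19 + R\right) \left(R + \frac{2 r}{3}\right)$ ($F{\left(r,R \right)} = \left(R + 19\right) \left(\frac{2 r}{3} + R\right) = \left(19 + R\right) \left(R + \frac{2 r}{3}\right)$)
$F{\left(-5,158 \right)} + 36145 = \left(158^{2} + 19 \cdot 158 + \frac{38}{3} \left(-5\right) + \frac{2}{3} \cdot 158 \left(-5\right)\right) + 36145 = \left(24964 + 3002 - \frac{190}{3} - \frac{1580}{3}\right) + 36145 = 27376 + 36145 = 63521$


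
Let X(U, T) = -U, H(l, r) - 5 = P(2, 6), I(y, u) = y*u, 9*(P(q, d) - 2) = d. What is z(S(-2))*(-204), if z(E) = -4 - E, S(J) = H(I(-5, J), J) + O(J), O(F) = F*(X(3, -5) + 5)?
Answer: 1564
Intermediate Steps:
P(q, d) = 2 + d/9
I(y, u) = u*y
H(l, r) = 23/3 (H(l, r) = 5 + (2 + (⅑)*6) = 5 + (2 + ⅔) = 5 + 8/3 = 23/3)
O(F) = 2*F (O(F) = F*(-1*3 + 5) = F*(-3 + 5) = F*2 = 2*F)
S(J) = 23/3 + 2*J
z(S(-2))*(-204) = (-4 - (23/3 + 2*(-2)))*(-204) = (-4 - (23/3 - 4))*(-204) = (-4 - 1*11/3)*(-204) = (-4 - 11/3)*(-204) = -23/3*(-204) = 1564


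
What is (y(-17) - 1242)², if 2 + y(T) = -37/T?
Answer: 445674321/289 ≈ 1.5421e+6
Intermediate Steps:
y(T) = -2 - 37/T
(y(-17) - 1242)² = ((-2 - 37/(-17)) - 1242)² = ((-2 - 37*(-1/17)) - 1242)² = ((-2 + 37/17) - 1242)² = (3/17 - 1242)² = (-21111/17)² = 445674321/289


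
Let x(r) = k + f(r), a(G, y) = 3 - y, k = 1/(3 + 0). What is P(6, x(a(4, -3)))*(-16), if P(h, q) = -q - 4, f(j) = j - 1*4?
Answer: 304/3 ≈ 101.33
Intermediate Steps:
f(j) = -4 + j (f(j) = j - 4 = -4 + j)
k = 1/3 ≈ 0.33333
x(r) = -11/3 + r (x(r) = 1/3 + (-4 + r) = -11/3 + r)
P(h, q) = -4 - q
P(6, x(a(4, -3)))*(-16) = (-4 - (-11/3 + (3 - 1*(-3))))*(-16) = (-4 - (-11/3 + (3 + 3)))*(-16) = (-4 - (-11/3 + 6))*(-16) = (-4 - 1*7/3)*(-16) = (-4 - 7/3)*(-16) = -19/3*(-16) = 304/3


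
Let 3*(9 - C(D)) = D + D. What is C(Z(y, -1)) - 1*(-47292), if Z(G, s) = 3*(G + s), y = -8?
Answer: 47319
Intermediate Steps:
Z(G, s) = 3*G + 3*s
C(D) = 9 - 2*D/3 (C(D) = 9 - (D + D)/3 = 9 - 2*D/3)
C(Z(y, -1)) - 1*(-47292) = (9 - 2*(3*(-8) + 3*(-1))/3) - 1*(-47292) = (9 - 2*(-24 - 3)/3) + 47292 = (9 - ⅔*(-27)) + 47292 = (9 + 18) + 47292 = 27 + 47292 = 47319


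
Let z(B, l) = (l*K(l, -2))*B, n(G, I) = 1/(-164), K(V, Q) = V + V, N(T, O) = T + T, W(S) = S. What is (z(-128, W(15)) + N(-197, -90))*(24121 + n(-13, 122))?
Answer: -114707579471/82 ≈ -1.3989e+9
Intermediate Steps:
N(T, O) = 2*T
K(V, Q) = 2*V
n(G, I) = -1/164
z(B, l) = 2*B*l² (z(B, l) = (l*(2*l))*B = (2*l²)*B = 2*B*l²)
(z(-128, W(15)) + N(-197, -90))*(24121 + n(-13, 122)) = (2*(-128)*15² + 2*(-197))*(24121 - 1/164) = (2*(-128)*225 - 394)*(3955843/164) = (-57600 - 394)*(3955843/164) = -57994*3955843/164 = -114707579471/82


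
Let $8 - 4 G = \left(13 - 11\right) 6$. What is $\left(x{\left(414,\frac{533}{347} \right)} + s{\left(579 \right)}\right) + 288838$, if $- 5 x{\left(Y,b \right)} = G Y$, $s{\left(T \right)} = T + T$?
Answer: $\frac{1450394}{5} \approx 2.9008 \cdot 10^{5}$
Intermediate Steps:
$s{\left(T \right)} = 2 T$
$G = -1$ ($G = 2 - \frac{\left(13 - 11\right) 6}{4} = 2 - \frac{2 \cdot 6}{4} = 2 - 3 = -1$)
$x{\left(Y,b \right)} = \frac{Y}{5}$ ($x{\left(Y,b \right)} = - \frac{\left(-1\right) Y}{5} = \frac{Y}{5}$)
$\left(x{\left(414,\frac{533}{347} \right)} + s{\left(579 \right)}\right) + 288838 = \left(\frac{1}{5} \cdot 414 + 2 \cdot 579\right) + 288838 = \left(\frac{414}{5} + 1158\right) + 288838 = \frac{6204}{5} + 288838 = \frac{1450394}{5}$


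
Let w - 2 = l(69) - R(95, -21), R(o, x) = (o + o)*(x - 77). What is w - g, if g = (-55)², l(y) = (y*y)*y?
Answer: 344106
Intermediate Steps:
R(o, x) = 2*o*(-77 + x) (R(o, x) = (2*o)*(-77 + x) = 2*o*(-77 + x))
l(y) = y³ (l(y) = y²*y = y³)
w = 347131 (w = 2 + (69³ - 2*95*(-77 - 21)) = 2 + (328509 - 2*95*(-98)) = 2 + (328509 - 1*(-18620)) = 2 + (328509 + 18620) = 2 + 347129 = 347131)
g = 3025
w - g = 347131 - 1*3025 = 347131 - 3025 = 344106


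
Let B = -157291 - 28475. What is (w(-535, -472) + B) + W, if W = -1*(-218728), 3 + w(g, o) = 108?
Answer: 33067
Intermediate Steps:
w(g, o) = 105 (w(g, o) = -3 + 108 = 105)
B = -185766
W = 218728
(w(-535, -472) + B) + W = (105 - 185766) + 218728 = -185661 + 218728 = 33067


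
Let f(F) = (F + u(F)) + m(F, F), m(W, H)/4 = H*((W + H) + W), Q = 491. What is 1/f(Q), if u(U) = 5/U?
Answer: 491/1420690338 ≈ 3.4561e-7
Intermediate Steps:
m(W, H) = 4*H*(H + 2*W) (m(W, H) = 4*(H*((W + H) + W)) = 4*(H*((H + W) + W)) = 4*(H*(H + 2*W)) = 4*H*(H + 2*W))
f(F) = F + 5/F + 12*F² (f(F) = (F + 5/F) + 4*F*(F + 2*F) = (F + 5/F) + 4*F*(3*F) = (F + 5/F) + 12*F² = F + 5/F + 12*F²)
1/f(Q) = 1/(491 + 5/491 + 12*491²) = 1/(491 + 5*(1/491) + 12*241081) = 1/(491 + 5/491 + 2892972) = 1/(1420690338/491) = 491/1420690338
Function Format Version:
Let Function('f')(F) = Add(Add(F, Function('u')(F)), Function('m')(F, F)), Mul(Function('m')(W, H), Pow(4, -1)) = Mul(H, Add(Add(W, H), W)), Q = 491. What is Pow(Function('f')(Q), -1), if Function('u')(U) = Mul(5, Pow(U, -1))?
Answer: Rational(491, 1420690338) ≈ 3.4561e-7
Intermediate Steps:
Function('m')(W, H) = Mul(4, H, Add(H, Mul(2, W))) (Function('m')(W, H) = Mul(4, Mul(H, Add(Add(W, H), W))) = Mul(4, Mul(H, Add(Add(H, W), W))) = Mul(4, Mul(H, Add(H, Mul(2, W)))) = Mul(4, H, Add(H, Mul(2, W))))
Function('f')(F) = Add(F, Mul(5, Pow(F, -1)), Mul(12, Pow(F, 2))) (Function('f')(F) = Add(Add(F, Mul(5, Pow(F, -1))), Mul(4, F, Add(F, Mul(2, F)))) = Add(Add(F, Mul(5, Pow(F, -1))), Mul(4, F, Mul(3, F))) = Add(Add(F, Mul(5, Pow(F, -1))), Mul(12, Pow(F, 2))) = Add(F, Mul(5, Pow(F, -1)), Mul(12, Pow(F, 2))))
Pow(Function('f')(Q), -1) = Pow(Add(491, Mul(5, Pow(491, -1)), Mul(12, Pow(491, 2))), -1) = Pow(Add(491, Mul(5, Rational(1, 491)), Mul(12, 241081)), -1) = Pow(Add(491, Rational(5, 491), 2892972), -1) = Pow(Rational(1420690338, 491), -1) = Rational(491, 1420690338)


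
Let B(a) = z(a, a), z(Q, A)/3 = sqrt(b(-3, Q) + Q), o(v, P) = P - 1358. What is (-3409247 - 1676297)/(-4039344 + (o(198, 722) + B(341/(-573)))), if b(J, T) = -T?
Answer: 1271386/1009995 ≈ 1.2588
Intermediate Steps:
o(v, P) = -1358 + P
z(Q, A) = 0 (z(Q, A) = 3*sqrt(-Q + Q) = 3*sqrt(0) = 3*0 = 0)
B(a) = 0
(-3409247 - 1676297)/(-4039344 + (o(198, 722) + B(341/(-573)))) = (-3409247 - 1676297)/(-4039344 + ((-1358 + 722) + 0)) = -5085544/(-4039344 + (-636 + 0)) = -5085544/(-4039344 - 636) = -5085544/(-4039980) = -5085544*(-1/4039980) = 1271386/1009995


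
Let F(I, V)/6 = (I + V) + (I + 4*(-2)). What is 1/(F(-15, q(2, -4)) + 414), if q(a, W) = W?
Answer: 1/162 ≈ 0.0061728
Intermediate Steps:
F(I, V) = -48 + 6*V + 12*I (F(I, V) = 6*((I + V) + (I + 4*(-2))) = 6*((I + V) + (I - 8)) = 6*((I + V) + (-8 + I)) = 6*(-8 + V + 2*I) = -48 + 6*V + 12*I)
1/(F(-15, q(2, -4)) + 414) = 1/((-48 + 6*(-4) + 12*(-15)) + 414) = 1/((-48 - 24 - 180) + 414) = 1/(-252 + 414) = 1/162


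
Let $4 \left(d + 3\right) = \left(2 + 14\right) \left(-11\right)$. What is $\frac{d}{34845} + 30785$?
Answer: $\frac{1072703278}{34845} \approx 30785.0$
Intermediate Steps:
$d = -47$ ($d = -3 + \frac{\left(2 + 14\right) \left(-11\right)}{4} = -3 + \frac{16 \left(-11\right)}{4} = -3 + \frac{1}{4} \left(-176\right) = -3 - 44 = -47$)
$\frac{d}{34845} + 30785 = - \frac{47}{34845} + 30785 = \frac{1072703278}{34845}$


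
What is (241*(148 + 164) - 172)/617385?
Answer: 15004/123477 ≈ 0.12151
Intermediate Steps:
(241*(148 + 164) - 172)/617385 = (241*312 - 172)*(1/617385) = (75192 - 172)*(1/617385) = 75020*(1/617385) = 15004/123477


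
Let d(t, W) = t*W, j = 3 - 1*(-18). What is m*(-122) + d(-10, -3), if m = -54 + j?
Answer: 4056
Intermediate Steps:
j = 21 (j = 3 + 18 = 21)
d(t, W) = W*t
m = -33 (m = -54 + 21 = -33)
m*(-122) + d(-10, -3) = -33*(-122) - 3*(-10) = 4026 + 30 = 4056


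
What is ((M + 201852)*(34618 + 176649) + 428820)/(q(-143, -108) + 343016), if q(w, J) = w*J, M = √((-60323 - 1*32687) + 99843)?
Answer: 10661273826/89615 + 211267*√6833/358460 ≈ 1.1902e+5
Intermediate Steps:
M = √6833 (M = √((-60323 - 32687) + 99843) = √(-93010 + 99843) = √6833 ≈ 82.662)
q(w, J) = J*w
((M + 201852)*(34618 + 176649) + 428820)/(q(-143, -108) + 343016) = ((√6833 + 201852)*(34618 + 176649) + 428820)/(-108*(-143) + 343016) = ((201852 + √6833)*211267 + 428820)/(15444 + 343016) = ((42644666484 + 211267*√6833) + 428820)/358460 = (42645095304 + 211267*√6833)*(1/358460) = 10661273826/89615 + 211267*√6833/358460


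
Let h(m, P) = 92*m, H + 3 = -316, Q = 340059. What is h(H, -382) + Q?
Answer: 310711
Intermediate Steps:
H = -319 (H = -3 - 316 = -319)
h(H, -382) + Q = 92*(-319) + 340059 = -29348 + 340059 = 310711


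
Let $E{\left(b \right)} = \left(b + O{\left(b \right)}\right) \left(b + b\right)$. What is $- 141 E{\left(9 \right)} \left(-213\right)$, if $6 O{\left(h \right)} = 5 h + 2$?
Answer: $9099999$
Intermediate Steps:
$O{\left(h \right)} = \frac{1}{3} + \frac{5 h}{6}$ ($O{\left(h \right)} = \frac{5 h + 2}{6} = \frac{2 + 5 h}{6} = \frac{1}{3} + \frac{5 h}{6}$)
$E{\left(b \right)} = 2 b \left(\frac{1}{3} + \frac{11 b}{6}\right)$ ($E{\left(b \right)} = \left(b + \left(\frac{1}{3} + \frac{5 b}{6}\right)\right) \left(b + b\right) = \left(\frac{1}{3} + \frac{11 b}{6}\right) 2 b = 2 b \left(\frac{1}{3} + \frac{11 b}{6}\right)$)
$- 141 E{\left(9 \right)} \left(-213\right) = - 141 \cdot \frac{1}{3} \cdot 9 \left(2 + 11 \cdot 9\right) \left(-213\right) = - 141 \cdot \frac{1}{3} \cdot 9 \left(2 + 99\right) \left(-213\right) = - 141 \cdot \frac{1}{3} \cdot 9 \cdot 101 \left(-213\right) = \left(-141\right) 303 \left(-213\right) = \left(-42723\right) \left(-213\right) = 9099999$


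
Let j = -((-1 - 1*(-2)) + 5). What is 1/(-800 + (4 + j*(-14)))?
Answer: -1/712 ≈ -0.0014045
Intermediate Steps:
j = -6 (j = -((-1 + 2) + 5) = -(1 + 5) = -1*6 = -6)
1/(-800 + (4 + j*(-14))) = 1/(-800 + (4 - 6*(-14))) = 1/(-800 + (4 + 84)) = 1/(-800 + 88) = 1/(-712) = -1/712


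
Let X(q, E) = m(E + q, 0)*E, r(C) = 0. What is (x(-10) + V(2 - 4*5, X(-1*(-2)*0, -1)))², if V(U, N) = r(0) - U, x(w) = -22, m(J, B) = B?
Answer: 16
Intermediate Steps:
X(q, E) = 0 (X(q, E) = 0*E = 0)
V(U, N) = -U (V(U, N) = 0 - U = -U)
(x(-10) + V(2 - 4*5, X(-1*(-2)*0, -1)))² = (-22 - (2 - 4*5))² = (-22 - (2 - 20))² = (-22 - 1*(-18))² = (-22 + 18)² = (-4)² = 16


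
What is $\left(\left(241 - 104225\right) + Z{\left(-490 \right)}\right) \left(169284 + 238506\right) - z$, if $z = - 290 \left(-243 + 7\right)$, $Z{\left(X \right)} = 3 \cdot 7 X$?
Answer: $-46599862900$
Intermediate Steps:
$Z{\left(X \right)} = 21 X$
$z = 68440$ ($z = \left(-290\right) \left(-236\right) = 68440$)
$\left(\left(241 - 104225\right) + Z{\left(-490 \right)}\right) \left(169284 + 238506\right) - z = \left(\left(241 - 104225\right) + 21 \left(-490\right)\right) \left(169284 + 238506\right) - 68440 = \left(\left(241 - 104225\right) - 10290\right) 407790 - 68440 = \left(-103984 - 10290\right) 407790 - 68440 = \left(-114274\right) 407790 - 68440 = -46599794460 - 68440 = -46599862900$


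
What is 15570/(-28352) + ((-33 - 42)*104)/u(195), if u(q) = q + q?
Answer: -291305/14176 ≈ -20.549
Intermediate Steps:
u(q) = 2*q
15570/(-28352) + ((-33 - 42)*104)/u(195) = 15570/(-28352) + ((-33 - 42)*104)/((2*195)) = 15570*(-1/28352) - 75*104/390 = -7785/14176 - 7800*1/390 = -7785/14176 - 20 = -291305/14176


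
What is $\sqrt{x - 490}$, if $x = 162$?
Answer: $2 i \sqrt{82} \approx 18.111 i$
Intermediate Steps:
$\sqrt{x - 490} = \sqrt{162 - 490} = \sqrt{-328} = 2 i \sqrt{82}$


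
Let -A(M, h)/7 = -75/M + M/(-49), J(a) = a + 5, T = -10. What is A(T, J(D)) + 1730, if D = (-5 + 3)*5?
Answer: 23465/14 ≈ 1676.1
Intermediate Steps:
D = -10 (D = -2*5 = -10)
J(a) = 5 + a
A(M, h) = 525/M + M/7 (A(M, h) = -7*(-75/M + M/(-49)) = -7*(-75/M + M*(-1/49)) = -7*(-75/M - M/49) = 525/M + M/7)
A(T, J(D)) + 1730 = (525/(-10) + (⅐)*(-10)) + 1730 = (525*(-⅒) - 10/7) + 1730 = (-105/2 - 10/7) + 1730 = -755/14 + 1730 = 23465/14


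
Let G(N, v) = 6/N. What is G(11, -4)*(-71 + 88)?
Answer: 102/11 ≈ 9.2727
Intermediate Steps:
G(11, -4)*(-71 + 88) = (6/11)*(-71 + 88) = (6*(1/11))*17 = (6/11)*17 = 102/11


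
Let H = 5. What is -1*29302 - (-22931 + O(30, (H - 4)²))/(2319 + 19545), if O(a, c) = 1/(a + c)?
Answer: -4964928977/169446 ≈ -29301.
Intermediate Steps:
-1*29302 - (-22931 + O(30, (H - 4)²))/(2319 + 19545) = -1*29302 - (-22931 + 1/(30 + (5 - 4)²))/(2319 + 19545) = -29302 - (-22931 + 1/(30 + 1²))/21864 = -29302 - (-22931 + 1/(30 + 1))/21864 = -29302 - (-22931 + 1/31)/21864 = -29302 - (-710860)/(31*21864) = -29302 - 1*(-177715/169446) = -29302 + 177715/169446 = -4964928977/169446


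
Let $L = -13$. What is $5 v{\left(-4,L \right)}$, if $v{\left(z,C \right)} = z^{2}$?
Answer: $80$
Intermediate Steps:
$5 v{\left(-4,L \right)} = 5 \left(-4\right)^{2} = 5 \cdot 16 = 80$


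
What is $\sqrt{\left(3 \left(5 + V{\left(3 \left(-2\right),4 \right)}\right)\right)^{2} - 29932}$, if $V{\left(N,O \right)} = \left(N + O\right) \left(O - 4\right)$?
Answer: $i \sqrt{29707} \approx 172.36 i$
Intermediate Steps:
$V{\left(N,O \right)} = \left(-4 + O\right) \left(N + O\right)$ ($V{\left(N,O \right)} = \left(N + O\right) \left(-4 + O\right) = \left(-4 + O\right) \left(N + O\right)$)
$\sqrt{\left(3 \left(5 + V{\left(3 \left(-2\right),4 \right)}\right)\right)^{2} - 29932} = \sqrt{\left(3 \left(5 + \left(4^{2} - 4 \cdot 3 \left(-2\right) - 16 + 3 \left(-2\right) 4\right)\right)\right)^{2} - 29932} = \sqrt{\left(3 \left(5 - 0\right)\right)^{2} - 29932} = \sqrt{\left(3 \left(5 + \left(16 + 24 - 16 - 24\right)\right)\right)^{2} - 29932} = \sqrt{\left(3 \left(5 + 0\right)\right)^{2} - 29932} = \sqrt{\left(3 \cdot 5\right)^{2} - 29932} = \sqrt{15^{2} - 29932} = \sqrt{225 - 29932} = \sqrt{-29707} = i \sqrt{29707}$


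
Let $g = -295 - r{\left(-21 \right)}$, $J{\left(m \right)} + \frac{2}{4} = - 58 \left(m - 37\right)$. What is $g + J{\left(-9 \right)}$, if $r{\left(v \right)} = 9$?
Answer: $\frac{4727}{2} \approx 2363.5$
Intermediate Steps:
$J{\left(m \right)} = \frac{4291}{2} - 58 m$ ($J{\left(m \right)} = - \frac{1}{2} - 58 \left(m - 37\right) = - \frac{1}{2} - 58 \left(-37 + m\right) = - \frac{1}{2} - \left(-2146 + 58 m\right) = \frac{4291}{2} - 58 m$)
$g = -304$ ($g = -295 - 9 = -304$)
$g + J{\left(-9 \right)} = -304 + \left(\frac{4291}{2} - -522\right) = -304 + \left(\frac{4291}{2} + 522\right) = -304 + \frac{5335}{2} = \frac{4727}{2}$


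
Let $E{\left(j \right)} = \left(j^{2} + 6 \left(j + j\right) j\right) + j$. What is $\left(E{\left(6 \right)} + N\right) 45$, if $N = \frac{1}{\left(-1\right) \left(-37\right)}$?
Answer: $\frac{789255}{37} \approx 21331.0$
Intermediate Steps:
$N = \frac{1}{37} \approx 0.027027$
$E{\left(j \right)} = j + 13 j^{2}$ ($E{\left(j \right)} = \left(j^{2} + 6 \cdot 2 j j\right) + j = \left(j^{2} + 12 j j\right) + j = \left(j^{2} + 12 j^{2}\right) + j = 13 j^{2} + j = j + 13 j^{2}$)
$\left(E{\left(6 \right)} + N\right) 45 = \left(6 \left(1 + 13 \cdot 6\right) + \frac{1}{37}\right) 45 = \left(6 \left(1 + 78\right) + \frac{1}{37}\right) 45 = \left(6 \cdot 79 + \frac{1}{37}\right) 45 = \left(474 + \frac{1}{37}\right) 45 = \frac{17539}{37} \cdot 45 = \frac{789255}{37}$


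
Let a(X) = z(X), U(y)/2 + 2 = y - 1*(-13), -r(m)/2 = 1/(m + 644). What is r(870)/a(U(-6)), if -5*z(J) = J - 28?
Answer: -5/13626 ≈ -0.00036695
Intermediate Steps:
r(m) = -2/(644 + m) (r(m) = -2/(m + 644) = -2/(644 + m))
z(J) = 28/5 - J/5 (z(J) = -(J - 28)/5 = -(-28 + J)/5 = 28/5 - J/5)
U(y) = 22 + 2*y (U(y) = -4 + 2*(y - 1*(-13)) = -4 + 2*(y + 13) = -4 + 2*(13 + y) = -4 + (26 + 2*y) = 22 + 2*y)
a(X) = 28/5 - X/5
r(870)/a(U(-6)) = (-2/(644 + 870))/(28/5 - (22 + 2*(-6))/5) = (-2/1514)/(28/5 - (22 - 12)/5) = (-2*1/1514)/(28/5 - ⅕*10) = -1/(757*(28/5 - 2)) = -1/(757*18/5) = -1/757*5/18 = -5/13626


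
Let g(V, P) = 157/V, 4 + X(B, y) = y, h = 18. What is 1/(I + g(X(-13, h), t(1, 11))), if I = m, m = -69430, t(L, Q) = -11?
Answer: -14/971863 ≈ -1.4405e-5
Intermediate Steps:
X(B, y) = -4 + y
I = -69430
1/(I + g(X(-13, h), t(1, 11))) = 1/(-69430 + 157/(-4 + 18)) = 1/(-69430 + 157/14) = 1/(-971863/14) = -14/971863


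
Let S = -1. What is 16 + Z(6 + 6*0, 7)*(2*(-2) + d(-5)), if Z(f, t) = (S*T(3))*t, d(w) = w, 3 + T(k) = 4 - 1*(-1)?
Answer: 142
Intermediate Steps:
T(k) = 2 (T(k) = -3 + (4 - 1*(-1)) = -3 + (4 + 1) = -3 + 5 = 2)
Z(f, t) = -2*t (Z(f, t) = (-1*2)*t = -2*t)
16 + Z(6 + 6*0, 7)*(2*(-2) + d(-5)) = 16 + (-2*7)*(2*(-2) - 5) = 16 - 14*(-4 - 5) = 16 - 14*(-9) = 16 + 126 = 142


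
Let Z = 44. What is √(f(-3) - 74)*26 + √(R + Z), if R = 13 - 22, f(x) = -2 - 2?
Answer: √35 + 26*I*√78 ≈ 5.9161 + 229.63*I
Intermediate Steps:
f(x) = -4
R = -9
√(f(-3) - 74)*26 + √(R + Z) = √(-4 - 74)*26 + √(-9 + 44) = √(-78)*26 + √35 = (I*√78)*26 + √35 = 26*I*√78 + √35 = √35 + 26*I*√78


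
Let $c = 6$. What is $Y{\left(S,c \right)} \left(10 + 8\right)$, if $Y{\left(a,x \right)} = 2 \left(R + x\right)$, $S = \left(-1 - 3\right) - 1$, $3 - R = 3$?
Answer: $216$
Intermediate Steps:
$R = 0$ ($R = 3 - 3 = 0$)
$S = -5$ ($S = -4 - 1 = -5$)
$Y{\left(a,x \right)} = 2 x$ ($Y{\left(a,x \right)} = 2 \left(0 + x\right) = 2 x$)
$Y{\left(S,c \right)} \left(10 + 8\right) = 2 \cdot 6 \left(10 + 8\right) = 12 \cdot 18 = 216$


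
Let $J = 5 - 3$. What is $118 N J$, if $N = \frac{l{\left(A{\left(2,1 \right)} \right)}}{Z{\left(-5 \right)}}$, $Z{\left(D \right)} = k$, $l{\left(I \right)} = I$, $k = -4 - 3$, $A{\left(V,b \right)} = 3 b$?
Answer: $- \frac{708}{7} \approx -101.14$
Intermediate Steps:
$k = -7$ ($k = -4 - 3 = -7$)
$Z{\left(D \right)} = -7$
$J = 2$ ($J = 5 - 3 = 2$)
$N = - \frac{3}{7}$ ($N = \frac{3 \cdot 1}{-7} = 3 \left(- \frac{1}{7}\right) = - \frac{3}{7} \approx -0.42857$)
$118 N J = 118 \left(\left(- \frac{3}{7}\right) 2\right) = 118 \left(- \frac{6}{7}\right) = - \frac{708}{7}$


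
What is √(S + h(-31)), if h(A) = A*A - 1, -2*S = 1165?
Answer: √1510/2 ≈ 19.429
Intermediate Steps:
S = -1165/2 (S = -½*1165 = -1165/2 ≈ -582.50)
h(A) = -1 + A² (h(A) = A² - 1 = -1 + A²)
√(S + h(-31)) = √(-1165/2 + (-1 + (-31)²)) = √(-1165/2 + (-1 + 961)) = √(-1165/2 + 960) = √(755/2) = √1510/2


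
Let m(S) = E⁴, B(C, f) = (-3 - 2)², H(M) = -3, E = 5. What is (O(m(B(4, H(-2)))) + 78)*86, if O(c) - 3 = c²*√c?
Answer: 839850716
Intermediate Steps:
B(C, f) = 25 (B(C, f) = (-5)² = 25)
m(S) = 625 (m(S) = 5⁴ = 625)
O(c) = 3 + c^(5/2) (O(c) = 3 + c²*√c = 3 + c^(5/2))
(O(m(B(4, H(-2)))) + 78)*86 = ((3 + 625^(5/2)) + 78)*86 = ((3 + 9765625) + 78)*86 = (9765628 + 78)*86 = 9765706*86 = 839850716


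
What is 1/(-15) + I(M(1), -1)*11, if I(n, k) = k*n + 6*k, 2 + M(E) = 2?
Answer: -991/15 ≈ -66.067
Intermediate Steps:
M(E) = 0 (M(E) = -2 + 2 = 0)
I(n, k) = 6*k + k*n
1/(-15) + I(M(1), -1)*11 = 1/(-15) - (6 + 0)*11 = -1/15 - 1*6*11 = -1/15 - 6*11 = -1/15 - 66 = -991/15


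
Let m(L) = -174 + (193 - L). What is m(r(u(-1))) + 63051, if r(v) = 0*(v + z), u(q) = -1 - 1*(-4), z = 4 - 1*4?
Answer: 63070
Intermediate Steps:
z = 0 (z = 4 - 4 = 0)
u(q) = 3 (u(q) = -1 + 4 = 3)
r(v) = 0 (r(v) = 0*(v + 0) = 0*v = 0)
m(L) = 19 - L
m(r(u(-1))) + 63051 = (19 - 1*0) + 63051 = (19 + 0) + 63051 = 19 + 63051 = 63070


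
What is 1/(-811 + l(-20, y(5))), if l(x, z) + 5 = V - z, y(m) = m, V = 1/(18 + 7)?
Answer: -25/20524 ≈ -0.0012181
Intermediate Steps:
V = 1/25 ≈ 0.040000
l(x, z) = -124/25 - z (l(x, z) = -5 + (1/25 - z) = -124/25 - z)
1/(-811 + l(-20, y(5))) = 1/(-811 + (-124/25 - 1*5)) = 1/(-811 + (-124/25 - 5)) = 1/(-811 - 249/25) = 1/(-20524/25) = -25/20524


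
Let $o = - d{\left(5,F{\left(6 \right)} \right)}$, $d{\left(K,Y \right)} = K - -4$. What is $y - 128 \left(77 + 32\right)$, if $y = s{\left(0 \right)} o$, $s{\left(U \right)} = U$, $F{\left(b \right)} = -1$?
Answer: $-13952$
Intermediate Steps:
$d{\left(K,Y \right)} = 4 + K$ ($d{\left(K,Y \right)} = K + 4 = 4 + K$)
$o = -9$ ($o = - (4 + 5) = \left(-1\right) 9 = -9$)
$y = 0$ ($y = 0 \left(-9\right) = 0$)
$y - 128 \left(77 + 32\right) = 0 - 128 \left(77 + 32\right) = 0 - 13952 = -13952$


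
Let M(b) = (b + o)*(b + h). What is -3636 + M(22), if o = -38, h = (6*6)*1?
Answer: -4564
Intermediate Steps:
h = 36 (h = 36*1 = 36)
M(b) = (-38 + b)*(36 + b) (M(b) = (b - 38)*(b + 36) = (-38 + b)*(36 + b))
-3636 + M(22) = -3636 + (-1368 + 22**2 - 2*22) = -3636 + (-1368 + 484 - 44) = -3636 - 928 = -4564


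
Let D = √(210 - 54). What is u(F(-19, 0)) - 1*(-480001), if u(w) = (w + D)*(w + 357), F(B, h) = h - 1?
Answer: 479645 + 712*√39 ≈ 4.8409e+5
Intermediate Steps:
F(B, h) = -1 + h
D = 2*√39 (D = √156 = 2*√39 ≈ 12.490)
u(w) = (357 + w)*(w + 2*√39) (u(w) = (w + 2*√39)*(w + 357) = (w + 2*√39)*(357 + w) = (357 + w)*(w + 2*√39))
u(F(-19, 0)) - 1*(-480001) = ((-1 + 0)² + 357*(-1 + 0) + 714*√39 + 2*(-1 + 0)*√39) - 1*(-480001) = ((-1)² + 357*(-1) + 714*√39 + 2*(-1)*√39) + 480001 = (1 - 357 + 714*√39 - 2*√39) + 480001 = (-356 + 712*√39) + 480001 = 479645 + 712*√39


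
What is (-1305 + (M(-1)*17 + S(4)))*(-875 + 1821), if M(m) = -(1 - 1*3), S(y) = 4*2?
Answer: -1194798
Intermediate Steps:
S(y) = 8
M(m) = 2 (M(m) = -(1 - 3) = -1*(-2) = 2)
(-1305 + (M(-1)*17 + S(4)))*(-875 + 1821) = (-1305 + (2*17 + 8))*(-875 + 1821) = (-1305 + (34 + 8))*946 = (-1305 + 42)*946 = -1263*946 = -1194798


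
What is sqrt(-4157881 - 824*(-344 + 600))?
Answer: 15*I*sqrt(19417) ≈ 2090.2*I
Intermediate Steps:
sqrt(-4157881 - 824*(-344 + 600)) = sqrt(-4157881 - 824*256) = sqrt(-4157881 - 210944) = sqrt(-4368825) = 15*I*sqrt(19417)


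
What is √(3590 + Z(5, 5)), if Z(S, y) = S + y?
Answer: 60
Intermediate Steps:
√(3590 + Z(5, 5)) = √(3590 + (5 + 5)) = √(3590 + 10) = √3600 = 60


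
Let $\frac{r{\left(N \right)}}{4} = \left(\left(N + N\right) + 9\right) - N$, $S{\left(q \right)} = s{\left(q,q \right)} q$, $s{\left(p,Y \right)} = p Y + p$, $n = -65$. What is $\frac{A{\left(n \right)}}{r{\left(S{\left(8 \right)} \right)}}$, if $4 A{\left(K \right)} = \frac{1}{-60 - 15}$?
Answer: $- \frac{1}{702000} \approx -1.4245 \cdot 10^{-6}$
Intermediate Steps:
$s{\left(p,Y \right)} = p + Y p$ ($s{\left(p,Y \right)} = Y p + p = p + Y p$)
$S{\left(q \right)} = q^{2} \left(1 + q\right)$ ($S{\left(q \right)} = q \left(1 + q\right) q = q^{2} \left(1 + q\right)$)
$A{\left(K \right)} = - \frac{1}{300}$ ($A{\left(K \right)} = \frac{1}{4 \left(-60 - 15\right)} = \frac{1}{4 \left(-75\right)} = \frac{1}{4} \left(- \frac{1}{75}\right) = - \frac{1}{300}$)
$r{\left(N \right)} = 36 + 4 N$ ($r{\left(N \right)} = 4 \left(\left(\left(N + N\right) + 9\right) - N\right) = 4 \left(\left(2 N + 9\right) - N\right) = 4 \left(\left(9 + 2 N\right) - N\right) = 4 \left(9 + N\right) = 36 + 4 N$)
$\frac{A{\left(n \right)}}{r{\left(S{\left(8 \right)} \right)}} = - \frac{1}{300 \left(36 + 4 \cdot 8^{2} \left(1 + 8\right)\right)} = - \frac{1}{300 \left(36 + 4 \cdot 64 \cdot 9\right)} = - \frac{1}{300 \left(36 + 4 \cdot 576\right)} = - \frac{1}{300 \left(36 + 2304\right)} = - \frac{1}{300 \cdot 2340} = \left(- \frac{1}{300}\right) \frac{1}{2340} = - \frac{1}{702000}$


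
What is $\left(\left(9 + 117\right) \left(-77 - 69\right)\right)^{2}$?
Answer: $338412816$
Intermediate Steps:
$\left(\left(9 + 117\right) \left(-77 - 69\right)\right)^{2} = \left(126 \left(-146\right)\right)^{2} = \left(-18396\right)^{2} = 338412816$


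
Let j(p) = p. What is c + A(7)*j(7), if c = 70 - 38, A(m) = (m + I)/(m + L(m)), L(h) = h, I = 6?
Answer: 77/2 ≈ 38.500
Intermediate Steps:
A(m) = (6 + m)/(2*m) (A(m) = (m + 6)/(m + m) = (6 + m)/((2*m)) = (6 + m)*(1/(2*m)) = (6 + m)/(2*m))
c = 32
c + A(7)*j(7) = 32 + ((1/2)*(6 + 7)/7)*7 = 32 + ((1/2)*(1/7)*13)*7 = 32 + (13/14)*7 = 32 + 13/2 = 77/2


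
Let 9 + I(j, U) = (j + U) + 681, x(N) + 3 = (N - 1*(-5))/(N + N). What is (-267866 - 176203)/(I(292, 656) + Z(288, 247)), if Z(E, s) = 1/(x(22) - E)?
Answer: -5673869613/20698696 ≈ -274.12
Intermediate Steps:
x(N) = -3 + (5 + N)/(2*N) (x(N) = -3 + (N - 1*(-5))/(N + N) = -3 + (N + 5)/((2*N)) = -3 + (5 + N)*(1/(2*N)) = -3 + (5 + N)/(2*N))
I(j, U) = 672 + U + j (I(j, U) = -9 + ((j + U) + 681) = -9 + ((U + j) + 681) = -9 + (681 + U + j) = 672 + U + j)
Z(E, s) = 1/(-105/44 - E) (Z(E, s) = 1/((5/2)*(1 - 1*22)/22 - E) = 1/((5/2)*(1/22)*(1 - 22) - E) = 1/((5/2)*(1/22)*(-21) - E) = 1/(-105/44 - E))
(-267866 - 176203)/(I(292, 656) + Z(288, 247)) = (-267866 - 176203)/((672 + 656 + 292) - 44/(105 + 44*288)) = -444069/(1620 - 44/(105 + 12672)) = -444069/(1620 - 44/12777) = -444069/20698696/12777 = -444069*12777/20698696 = -5673869613/20698696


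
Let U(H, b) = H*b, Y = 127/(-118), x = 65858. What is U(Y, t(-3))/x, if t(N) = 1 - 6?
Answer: 635/7771244 ≈ 8.1711e-5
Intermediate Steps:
t(N) = -5
Y = -127/118 (Y = 127*(-1/118) = -127/118 ≈ -1.0763)
U(Y, t(-3))/x = -127/118*(-5)/65858 = (635/118)*(1/65858) = 635/7771244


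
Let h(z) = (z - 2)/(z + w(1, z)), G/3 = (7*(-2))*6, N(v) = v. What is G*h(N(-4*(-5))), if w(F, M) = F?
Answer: -216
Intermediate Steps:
G = -252 (G = 3*((7*(-2))*6) = 3*(-14*6) = 3*(-84) = -252)
h(z) = (-2 + z)/(1 + z) (h(z) = (z - 2)/(z + 1) = (-2 + z)/(1 + z))
G*h(N(-4*(-5))) = -252*(-2 - 4*(-5))/(1 - 4*(-5)) = -252*(-2 + 20)/(1 + 20) = -252*18/21 = -12*18 = -252*6/7 = -216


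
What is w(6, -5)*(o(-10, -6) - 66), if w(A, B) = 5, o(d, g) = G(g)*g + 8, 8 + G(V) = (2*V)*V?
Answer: -2210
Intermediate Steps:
G(V) = -8 + 2*V² (G(V) = -8 + (2*V)*V = -8 + 2*V²)
o(d, g) = 8 + g*(-8 + 2*g²) (o(d, g) = (-8 + 2*g²)*g + 8 = g*(-8 + 2*g²) + 8 = 8 + g*(-8 + 2*g²))
w(6, -5)*(o(-10, -6) - 66) = 5*((8 + 2*(-6)*(-4 + (-6)²)) - 66) = 5*((8 + 2*(-6)*(-4 + 36)) - 66) = 5*((8 + 2*(-6)*32) - 66) = 5*((8 - 384) - 66) = 5*(-376 - 66) = 5*(-442) = -2210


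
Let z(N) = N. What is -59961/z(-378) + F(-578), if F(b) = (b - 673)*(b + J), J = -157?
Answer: 115875097/126 ≈ 9.1964e+5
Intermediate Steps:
F(b) = (-673 + b)*(-157 + b) (F(b) = (b - 673)*(b - 157) = (-673 + b)*(-157 + b))
-59961/z(-378) + F(-578) = -59961/(-378) + (105661 + (-578)² - 830*(-578)) = -59961*(-1/378) + (105661 + 334084 + 479740) = 19987/126 + 919485 = 115875097/126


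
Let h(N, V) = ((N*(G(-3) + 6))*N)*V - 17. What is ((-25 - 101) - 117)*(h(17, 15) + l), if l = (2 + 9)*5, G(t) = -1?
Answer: -5276259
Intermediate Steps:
h(N, V) = -17 + 5*V*N² (h(N, V) = ((N*(-1 + 6))*N)*V - 17 = ((N*5)*N)*V - 17 = ((5*N)*N)*V - 17 = (5*N²)*V - 17 = 5*V*N² - 17 = -17 + 5*V*N²)
l = 55 (l = 11*5 = 55)
((-25 - 101) - 117)*(h(17, 15) + l) = ((-25 - 101) - 117)*((-17 + 5*15*17²) + 55) = (-126 - 117)*((-17 + 5*15*289) + 55) = -243*((-17 + 21675) + 55) = -243*(21658 + 55) = -243*21713 = -5276259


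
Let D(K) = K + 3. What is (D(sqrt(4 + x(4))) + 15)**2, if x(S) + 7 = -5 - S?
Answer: 312 + 72*I*sqrt(3) ≈ 312.0 + 124.71*I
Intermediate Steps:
x(S) = -12 - S (x(S) = -7 + (-5 - S) = -12 - S)
D(K) = 3 + K
(D(sqrt(4 + x(4))) + 15)**2 = ((3 + sqrt(4 + (-12 - 1*4))) + 15)**2 = ((3 + sqrt(4 + (-12 - 4))) + 15)**2 = ((3 + sqrt(4 - 16)) + 15)**2 = ((3 + sqrt(-12)) + 15)**2 = ((3 + 2*I*sqrt(3)) + 15)**2 = (18 + 2*I*sqrt(3))**2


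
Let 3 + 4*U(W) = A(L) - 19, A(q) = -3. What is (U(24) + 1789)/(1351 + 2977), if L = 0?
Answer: 7131/17312 ≈ 0.41191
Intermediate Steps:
U(W) = -25/4 (U(W) = -¾ + (-3 - 19)/4 = -¾ + (¼)*(-22) = -¾ - 11/2 = -25/4)
(U(24) + 1789)/(1351 + 2977) = (-25/4 + 1789)/(1351 + 2977) = (7131/4)/4328 = (7131/4)*(1/4328) = 7131/17312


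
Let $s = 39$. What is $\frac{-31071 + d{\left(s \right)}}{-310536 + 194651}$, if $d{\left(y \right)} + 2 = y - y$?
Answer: $\frac{4439}{16555} \approx 0.26814$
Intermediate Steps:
$d{\left(y \right)} = -2$ ($d{\left(y \right)} = -2 + \left(y - y\right) = -2 + 0 = -2$)
$\frac{-31071 + d{\left(s \right)}}{-310536 + 194651} = \frac{-31071 - 2}{-310536 + 194651} = - \frac{31073}{-115885} = \left(-31073\right) \left(- \frac{1}{115885}\right) = \frac{4439}{16555}$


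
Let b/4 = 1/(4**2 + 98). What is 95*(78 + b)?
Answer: 22240/3 ≈ 7413.3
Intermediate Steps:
b = 2/57 (b = 4/(4**2 + 98) = 4/(16 + 98) = 4/114 = 4*(1/114) = 2/57 ≈ 0.035088)
95*(78 + b) = 95*(78 + 2/57) = 95*(4448/57) = 22240/3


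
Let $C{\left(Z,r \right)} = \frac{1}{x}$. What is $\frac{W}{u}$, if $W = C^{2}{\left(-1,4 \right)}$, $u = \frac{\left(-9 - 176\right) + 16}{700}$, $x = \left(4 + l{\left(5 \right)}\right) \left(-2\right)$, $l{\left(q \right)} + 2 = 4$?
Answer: $- \frac{175}{6084} \approx -0.028764$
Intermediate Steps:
$l{\left(q \right)} = 2$ ($l{\left(q \right)} = -2 + 4 = 2$)
$x = -12$ ($x = \left(4 + 2\right) \left(-2\right) = 6 \left(-2\right) = -12$)
$C{\left(Z,r \right)} = - \frac{1}{12}$ ($C{\left(Z,r \right)} = \frac{1}{-12} = - \frac{1}{12}$)
$u = - \frac{169}{700}$ ($u = \left(-185 + 16\right) \frac{1}{700} = \left(-169\right) \frac{1}{700} = - \frac{169}{700} \approx -0.24143$)
$W = \frac{1}{144}$ ($W = \left(- \frac{1}{12}\right)^{2} = \frac{1}{144} \approx 0.0069444$)
$\frac{W}{u} = \frac{1}{144 \left(- \frac{169}{700}\right)} = \frac{1}{144} \left(- \frac{700}{169}\right) = - \frac{175}{6084}$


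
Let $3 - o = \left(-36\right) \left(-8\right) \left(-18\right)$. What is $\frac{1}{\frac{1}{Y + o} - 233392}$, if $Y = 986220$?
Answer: $- \frac{991407}{231386462543} \approx -4.2846 \cdot 10^{-6}$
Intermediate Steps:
$o = 5187$ ($o = 3 - \left(-36\right) \left(-8\right) \left(-18\right) = 3 - 288 \left(-18\right) = 3 - -5184 = 3 + 5184 = 5187$)
$\frac{1}{\frac{1}{Y + o} - 233392} = \frac{1}{\frac{1}{986220 + 5187} - 233392} = \frac{1}{\frac{1}{991407} - 233392} = \frac{1}{- \frac{231386462543}{991407}} = - \frac{991407}{231386462543}$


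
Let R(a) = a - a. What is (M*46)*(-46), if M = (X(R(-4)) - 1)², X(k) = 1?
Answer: 0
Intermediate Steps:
R(a) = 0
M = 0 (M = (1 - 1)² = 0² = 0)
(M*46)*(-46) = (0*46)*(-46) = 0*(-46) = 0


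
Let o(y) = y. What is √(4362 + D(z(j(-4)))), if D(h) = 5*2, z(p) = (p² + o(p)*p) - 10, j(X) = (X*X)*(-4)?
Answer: 2*√1093 ≈ 66.121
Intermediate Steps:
j(X) = -4*X² (j(X) = X²*(-4) = -4*X²)
z(p) = -10 + 2*p² (z(p) = (p² + p*p) - 10 = (p² + p²) - 10 = 2*p² - 10 = -10 + 2*p²)
D(h) = 10
√(4362 + D(z(j(-4)))) = √(4362 + 10) = √4372 = 2*√1093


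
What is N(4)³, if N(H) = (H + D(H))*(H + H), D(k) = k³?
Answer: 160989184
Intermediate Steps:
N(H) = 2*H*(H + H³) (N(H) = (H + H³)*(H + H) = (H + H³)*(2*H) = 2*H*(H + H³))
N(4)³ = (2*4²*(1 + 4²))³ = (2*16*(1 + 16))³ = (2*16*17)³ = 544³ = 160989184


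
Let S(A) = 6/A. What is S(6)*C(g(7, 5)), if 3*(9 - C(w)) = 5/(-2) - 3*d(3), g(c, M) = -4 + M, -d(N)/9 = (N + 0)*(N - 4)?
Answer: 221/6 ≈ 36.833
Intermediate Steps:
d(N) = -9*N*(-4 + N) (d(N) = -9*(N + 0)*(N - 4) = -9*N*(-4 + N))
C(w) = 221/6 (C(w) = 9 - (5/(-2) - 27*3*(4 - 1*3))/3 = 9 - (5*(-½) - 27*3*(4 - 3))/3 = 9 - (-5/2 - 27*3)/3 = 9 - (-5/2 - 3*27)/3 = 9 - (-5/2 - 81)/3 = 9 - ⅓*(-167/2) = 9 + 167/6 = 221/6)
S(6)*C(g(7, 5)) = (6/6)*(221/6) = (6*(⅙))*(221/6) = 1*(221/6) = 221/6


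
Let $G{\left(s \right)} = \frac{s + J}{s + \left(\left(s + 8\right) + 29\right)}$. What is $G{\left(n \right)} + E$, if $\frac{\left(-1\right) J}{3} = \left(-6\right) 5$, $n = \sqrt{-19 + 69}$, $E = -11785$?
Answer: $- \frac{13773435}{1169} - \frac{715 \sqrt{2}}{1169} \approx -11783.0$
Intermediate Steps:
$n = 5 \sqrt{2}$ ($n = \sqrt{50} = 5 \sqrt{2} \approx 7.0711$)
$J = 90$ ($J = - 3 \left(\left(-6\right) 5\right) = \left(-3\right) \left(-30\right) = 90$)
$G{\left(s \right)} = \frac{90 + s}{37 + 2 s}$ ($G{\left(s \right)} = \frac{s + 90}{s + \left(\left(s + 8\right) + 29\right)} = \frac{90 + s}{s + \left(\left(8 + s\right) + 29\right)} = \frac{90 + s}{s + \left(37 + s\right)} = \frac{90 + s}{37 + 2 s}$)
$G{\left(n \right)} + E = \frac{90 + 5 \sqrt{2}}{37 + 2 \cdot 5 \sqrt{2}} - 11785 = \frac{90 + 5 \sqrt{2}}{37 + 10 \sqrt{2}} - 11785 = -11785 + \frac{90 + 5 \sqrt{2}}{37 + 10 \sqrt{2}}$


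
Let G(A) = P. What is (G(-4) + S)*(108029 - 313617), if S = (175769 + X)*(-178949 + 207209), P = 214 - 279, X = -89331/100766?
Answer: -51451024684185398860/50383 ≈ -1.0212e+15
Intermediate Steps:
X = -89331/100766 (X = -89331*1/100766 = -89331/100766 ≈ -0.88652)
P = -65
G(A) = -65
S = 250262784585990/50383 (S = (175769 - 89331/100766)*(-178949 + 207209) = (17711449723/100766)*28260 = 250262784585990/50383 ≈ 4.9672e+9)
(G(-4) + S)*(108029 - 313617) = (-65 + 250262784585990/50383)*(108029 - 313617) = (250262781311095/50383)*(-205588) = -51451024684185398860/50383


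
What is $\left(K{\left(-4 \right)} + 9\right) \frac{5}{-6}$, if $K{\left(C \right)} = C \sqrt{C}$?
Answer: $- \frac{15}{2} + \frac{20 i}{3} \approx -7.5 + 6.6667 i$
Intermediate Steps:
$K{\left(C \right)} = C^{\frac{3}{2}}$
$\left(K{\left(-4 \right)} + 9\right) \frac{5}{-6} = \left(\left(-4\right)^{\frac{3}{2}} + 9\right) \frac{5}{-6} = \left(- 8 i + 9\right) 5 \left(- \frac{1}{6}\right) = \left(9 - 8 i\right) \left(- \frac{5}{6}\right) = - \frac{15}{2} + \frac{20 i}{3}$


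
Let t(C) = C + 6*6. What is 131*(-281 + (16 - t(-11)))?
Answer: -37990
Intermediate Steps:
t(C) = 36 + C (t(C) = C + 36 = 36 + C)
131*(-281 + (16 - t(-11))) = 131*(-281 + (16 - (36 - 11))) = 131*(-281 + (16 - 1*25)) = 131*(-281 + (16 - 25)) = 131*(-281 - 9) = 131*(-290) = -37990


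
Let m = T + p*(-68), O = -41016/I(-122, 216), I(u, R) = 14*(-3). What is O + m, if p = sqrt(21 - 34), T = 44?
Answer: 7144/7 - 68*I*sqrt(13) ≈ 1020.6 - 245.18*I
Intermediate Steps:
I(u, R) = -42
p = I*sqrt(13) (p = sqrt(-13) = I*sqrt(13) ≈ 3.6056*I)
O = 6836/7 (O = -41016/(-42) = -41016*(-1/42) = 6836/7 ≈ 976.57)
m = 44 - 68*I*sqrt(13) (m = 44 + (I*sqrt(13))*(-68) = 44 - 68*I*sqrt(13) ≈ 44.0 - 245.18*I)
O + m = 6836/7 + (44 - 68*I*sqrt(13)) = 7144/7 - 68*I*sqrt(13)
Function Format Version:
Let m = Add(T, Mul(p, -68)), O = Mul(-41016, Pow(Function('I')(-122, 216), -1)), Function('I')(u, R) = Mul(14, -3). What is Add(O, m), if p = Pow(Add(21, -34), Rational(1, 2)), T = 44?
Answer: Add(Rational(7144, 7), Mul(-68, I, Pow(13, Rational(1, 2)))) ≈ Add(1020.6, Mul(-245.18, I))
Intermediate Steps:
Function('I')(u, R) = -42
p = Mul(I, Pow(13, Rational(1, 2))) (p = Pow(-13, Rational(1, 2)) = Mul(I, Pow(13, Rational(1, 2))) ≈ Mul(3.6056, I))
O = Rational(6836, 7) (O = Mul(-41016, Pow(-42, -1)) = Mul(-41016, Rational(-1, 42)) = Rational(6836, 7) ≈ 976.57)
m = Add(44, Mul(-68, I, Pow(13, Rational(1, 2)))) (m = Add(44, Mul(Mul(I, Pow(13, Rational(1, 2))), -68)) = Add(44, Mul(-68, I, Pow(13, Rational(1, 2)))) ≈ Add(44.000, Mul(-245.18, I)))
Add(O, m) = Add(Rational(6836, 7), Add(44, Mul(-68, I, Pow(13, Rational(1, 2))))) = Add(Rational(7144, 7), Mul(-68, I, Pow(13, Rational(1, 2))))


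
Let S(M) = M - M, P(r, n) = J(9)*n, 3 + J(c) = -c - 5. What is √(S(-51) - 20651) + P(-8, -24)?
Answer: 408 + I*√20651 ≈ 408.0 + 143.7*I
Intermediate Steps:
J(c) = -8 - c (J(c) = -3 + (-c - 5) = -3 + (-5 - c) = -8 - c)
P(r, n) = -17*n (P(r, n) = (-8 - 1*9)*n = (-8 - 9)*n = -17*n)
S(M) = 0
√(S(-51) - 20651) + P(-8, -24) = √(0 - 20651) - 17*(-24) = √(-20651) + 408 = I*√20651 + 408 = 408 + I*√20651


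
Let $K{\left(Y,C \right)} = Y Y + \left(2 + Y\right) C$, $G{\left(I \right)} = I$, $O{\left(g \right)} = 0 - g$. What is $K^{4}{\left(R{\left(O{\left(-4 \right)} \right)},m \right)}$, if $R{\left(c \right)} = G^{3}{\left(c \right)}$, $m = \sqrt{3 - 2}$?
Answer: $300060137195536$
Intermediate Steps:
$O{\left(g \right)} = - g$
$m = 1$ ($m = \sqrt{1} = 1$)
$R{\left(c \right)} = c^{3}$
$K{\left(Y,C \right)} = Y^{2} + C \left(2 + Y\right)$
$K^{4}{\left(R{\left(O{\left(-4 \right)} \right)},m \right)} = \left(\left(\left(\left(-1\right) \left(-4\right)\right)^{3}\right)^{2} + 2 \cdot 1 + 1 \left(\left(-1\right) \left(-4\right)\right)^{3}\right)^{4} = \left(\left(4^{3}\right)^{2} + 2 + 1 \cdot 4^{3}\right)^{4} = \left(64^{2} + 2 + 1 \cdot 64\right)^{4} = \left(4096 + 2 + 64\right)^{4} = 4162^{4} = 300060137195536$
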